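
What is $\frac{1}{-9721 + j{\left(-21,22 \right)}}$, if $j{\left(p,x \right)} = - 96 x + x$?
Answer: $- \frac{1}{11811} \approx -8.4667 \cdot 10^{-5}$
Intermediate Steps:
$j{\left(p,x \right)} = - 95 x$
$\frac{1}{-9721 + j{\left(-21,22 \right)}} = \frac{1}{-9721 - 2090} = \frac{1}{-11811} = - \frac{1}{11811}$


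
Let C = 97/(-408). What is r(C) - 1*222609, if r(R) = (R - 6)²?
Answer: -37049907551/166464 ≈ -2.2257e+5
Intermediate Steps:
C = -97/408 (C = 97*(-1/408) = -97/408 ≈ -0.23775)
r(R) = (-6 + R)²
r(C) - 1*222609 = (-6 - 97/408)² - 1*222609 = (-2545/408)² - 222609 = 6477025/166464 - 222609 = -37049907551/166464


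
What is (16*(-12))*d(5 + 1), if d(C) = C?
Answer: -1152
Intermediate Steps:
(16*(-12))*d(5 + 1) = (16*(-12))*(5 + 1) = -192*6 = -1152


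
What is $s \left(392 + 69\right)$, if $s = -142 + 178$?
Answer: $16596$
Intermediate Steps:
$s = 36$
$s \left(392 + 69\right) = 36 \left(392 + 69\right) = 36 \cdot 461 = 16596$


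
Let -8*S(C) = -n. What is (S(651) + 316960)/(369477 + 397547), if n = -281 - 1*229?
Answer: 1267585/3068096 ≈ 0.41315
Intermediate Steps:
n = -510 (n = -281 - 229 = -510)
S(C) = -255/4 (S(C) = -(-1)*(-510)/8 = -⅛*510 = -255/4)
(S(651) + 316960)/(369477 + 397547) = (-255/4 + 316960)/(369477 + 397547) = (1267585/4)/767024 = (1267585/4)*(1/767024) = 1267585/3068096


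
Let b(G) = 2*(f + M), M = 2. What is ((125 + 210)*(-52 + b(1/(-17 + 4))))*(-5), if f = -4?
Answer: 93800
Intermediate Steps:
b(G) = -4 (b(G) = 2*(-4 + 2) = 2*(-2) = -4)
((125 + 210)*(-52 + b(1/(-17 + 4))))*(-5) = ((125 + 210)*(-52 - 4))*(-5) = (335*(-56))*(-5) = -18760*(-5) = 93800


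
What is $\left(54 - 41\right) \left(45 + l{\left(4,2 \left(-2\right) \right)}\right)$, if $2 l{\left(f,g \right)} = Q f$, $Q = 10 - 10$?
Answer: $585$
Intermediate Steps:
$Q = 0$
$l{\left(f,g \right)} = 0$ ($l{\left(f,g \right)} = \frac{0 f}{2} = \frac{1}{2} \cdot 0 = 0$)
$\left(54 - 41\right) \left(45 + l{\left(4,2 \left(-2\right) \right)}\right) = \left(54 - 41\right) \left(45 + 0\right) = 13 \cdot 45 = 585$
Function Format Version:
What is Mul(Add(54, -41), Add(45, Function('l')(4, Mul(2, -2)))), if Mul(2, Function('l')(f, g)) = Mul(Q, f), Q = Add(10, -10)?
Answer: 585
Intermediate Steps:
Q = 0
Function('l')(f, g) = 0 (Function('l')(f, g) = Mul(Rational(1, 2), Mul(0, f)) = Mul(Rational(1, 2), 0) = 0)
Mul(Add(54, -41), Add(45, Function('l')(4, Mul(2, -2)))) = Mul(Add(54, -41), Add(45, 0)) = Mul(13, 45) = 585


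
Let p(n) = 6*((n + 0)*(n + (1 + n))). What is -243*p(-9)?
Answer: -223074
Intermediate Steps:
p(n) = 6*n*(1 + 2*n) (p(n) = 6*(n*(1 + 2*n)) = 6*n*(1 + 2*n))
-243*p(-9) = -1458*(-9)*(1 + 2*(-9)) = -1458*(-9)*(1 - 18) = -1458*(-9)*(-17) = -243*918 = -223074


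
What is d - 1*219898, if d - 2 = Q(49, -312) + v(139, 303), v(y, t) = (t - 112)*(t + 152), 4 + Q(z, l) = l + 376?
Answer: -132931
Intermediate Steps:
Q(z, l) = 372 + l (Q(z, l) = -4 + (l + 376) = -4 + (376 + l) = 372 + l)
v(y, t) = (-112 + t)*(152 + t)
d = 86967 (d = 2 + ((372 - 312) + (-17024 + 303**2 + 40*303)) = 2 + (60 + (-17024 + 91809 + 12120)) = 2 + (60 + 86905) = 2 + 86965 = 86967)
d - 1*219898 = 86967 - 1*219898 = 86967 - 219898 = -132931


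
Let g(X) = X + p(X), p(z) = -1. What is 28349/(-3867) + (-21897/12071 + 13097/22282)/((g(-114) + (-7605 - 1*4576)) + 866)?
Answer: -29050511525131817/3962749022951940 ≈ -7.3309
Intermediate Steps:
g(X) = -1 + X (g(X) = X - 1 = -1 + X)
28349/(-3867) + (-21897/12071 + 13097/22282)/((g(-114) + (-7605 - 1*4576)) + 866) = 28349/(-3867) + (-21897/12071 + 13097/22282)/(((-1 - 114) + (-7605 - 1*4576)) + 866) = 28349*(-1/3867) + (-21897*1/12071 + 13097*(1/22282))/((-115 + (-7605 - 4576)) + 866) = -28349/3867 + (-21897/12071 + 13097/22282)/((-115 - 12181) + 866) = -28349/3867 - 329815067/(268966022*(-12296 + 866)) = -28349/3867 - 329815067/268966022/(-11430) = -28349/3867 - 329815067/268966022*(-1/11430) = -28349/3867 + 329815067/3074281631460 = -29050511525131817/3962749022951940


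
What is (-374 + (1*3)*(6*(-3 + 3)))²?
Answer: 139876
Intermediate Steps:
(-374 + (1*3)*(6*(-3 + 3)))² = (-374 + 3*(6*0))² = (-374 + 3*0)² = (-374 + 0)² = (-374)² = 139876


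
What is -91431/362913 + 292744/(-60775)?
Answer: -37265774099/7352012525 ≈ -5.0688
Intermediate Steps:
-91431/362913 + 292744/(-60775) = -91431*1/362913 + 292744*(-1/60775) = -30477/120971 - 292744/60775 = -37265774099/7352012525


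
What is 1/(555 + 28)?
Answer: 1/583 ≈ 0.0017153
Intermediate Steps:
1/(555 + 28) = 1/583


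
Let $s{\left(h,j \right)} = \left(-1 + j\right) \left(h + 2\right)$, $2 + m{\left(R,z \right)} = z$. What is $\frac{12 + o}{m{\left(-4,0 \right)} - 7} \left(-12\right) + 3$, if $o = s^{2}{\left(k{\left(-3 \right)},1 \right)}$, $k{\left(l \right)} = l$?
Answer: $19$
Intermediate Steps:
$m{\left(R,z \right)} = -2 + z$
$s{\left(h,j \right)} = \left(-1 + j\right) \left(2 + h\right)$
$o = 0$ ($o = \left(-2 - -3 + 2 \cdot 1 - 3\right)^{2} = \left(-2 + 3 + 2 - 3\right)^{2} = 0^{2} = 0$)
$\frac{12 + o}{m{\left(-4,0 \right)} - 7} \left(-12\right) + 3 = \frac{12 + 0}{\left(-2 + 0\right) - 7} \left(-12\right) + 3 = \frac{12}{-2 - 7} \left(-12\right) + 3 = \frac{12}{-9} \left(-12\right) + 3 = 12 \left(- \frac{1}{9}\right) \left(-12\right) + 3 = \left(- \frac{4}{3}\right) \left(-12\right) + 3 = 16 + 3 = 19$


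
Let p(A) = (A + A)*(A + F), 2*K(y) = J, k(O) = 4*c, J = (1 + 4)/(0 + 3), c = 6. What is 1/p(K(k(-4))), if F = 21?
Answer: 18/655 ≈ 0.027481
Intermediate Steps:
J = 5/3 ≈ 1.6667
k(O) = 24 (k(O) = 4*6 = 24)
K(y) = ⅚ (K(y) = (½)*(5/3) = ⅚)
p(A) = 2*A*(21 + A) (p(A) = (A + A)*(A + 21) = (2*A)*(21 + A) = 2*A*(21 + A))
1/p(K(k(-4))) = 1/(2*(⅚)*(21 + ⅚)) = 1/(2*(⅚)*(131/6)) = 1/(655/18) = 18/655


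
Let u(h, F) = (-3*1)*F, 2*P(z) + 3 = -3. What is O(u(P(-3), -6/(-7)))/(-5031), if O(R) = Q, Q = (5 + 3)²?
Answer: -64/5031 ≈ -0.012721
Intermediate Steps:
P(z) = -3 (P(z) = -3/2 + (½)*(-3) = -3/2 - 3/2 = -3)
u(h, F) = -3*F
Q = 64 (Q = 8² = 64)
O(R) = 64
O(u(P(-3), -6/(-7)))/(-5031) = 64/(-5031) = 64*(-1/5031) = -64/5031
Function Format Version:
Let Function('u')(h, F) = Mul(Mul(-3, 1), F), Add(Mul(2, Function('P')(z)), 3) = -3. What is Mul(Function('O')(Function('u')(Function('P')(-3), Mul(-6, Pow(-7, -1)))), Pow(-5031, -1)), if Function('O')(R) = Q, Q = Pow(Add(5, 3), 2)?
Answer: Rational(-64, 5031) ≈ -0.012721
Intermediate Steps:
Function('P')(z) = -3 (Function('P')(z) = Add(Rational(-3, 2), Mul(Rational(1, 2), -3)) = Add(Rational(-3, 2), Rational(-3, 2)) = -3)
Function('u')(h, F) = Mul(-3, F)
Q = 64 (Q = Pow(8, 2) = 64)
Function('O')(R) = 64
Mul(Function('O')(Function('u')(Function('P')(-3), Mul(-6, Pow(-7, -1)))), Pow(-5031, -1)) = Mul(64, Pow(-5031, -1)) = Mul(64, Rational(-1, 5031)) = Rational(-64, 5031)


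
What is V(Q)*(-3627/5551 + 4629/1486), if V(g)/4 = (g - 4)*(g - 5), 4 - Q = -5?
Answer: 62479560/317261 ≈ 196.93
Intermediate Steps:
Q = 9 (Q = 4 - 1*(-5) = 4 + 5 = 9)
V(g) = 4*(-5 + g)*(-4 + g) (V(g) = 4*((g - 4)*(g - 5)) = 4*((-4 + g)*(-5 + g)) = 4*((-5 + g)*(-4 + g)) = 4*(-5 + g)*(-4 + g))
V(Q)*(-3627/5551 + 4629/1486) = (80 - 36*9 + 4*9²)*(-3627/5551 + 4629/1486) = (80 - 324 + 4*81)*(-3627*1/5551 + 4629*(1/1486)) = (80 - 324 + 324)*(-279/427 + 4629/1486) = 80*(1561989/634522) = 62479560/317261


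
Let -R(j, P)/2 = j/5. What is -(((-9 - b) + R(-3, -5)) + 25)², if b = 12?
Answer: -676/25 ≈ -27.040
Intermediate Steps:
R(j, P) = -2*j/5
-(((-9 - b) + R(-3, -5)) + 25)² = -(((-9 - 1*12) - ⅖*(-3)) + 25)² = -(((-9 - 12) + 6/5) + 25)² = -((-21 + 6/5) + 25)² = -(-99/5 + 25)² = -(26/5)² = -1*676/25 = -676/25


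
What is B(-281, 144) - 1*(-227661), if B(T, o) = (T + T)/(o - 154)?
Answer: 1138586/5 ≈ 2.2772e+5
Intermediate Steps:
B(T, o) = 2*T/(-154 + o) (B(T, o) = (2*T)/(-154 + o) = 2*T/(-154 + o))
B(-281, 144) - 1*(-227661) = 2*(-281)/(-154 + 144) - 1*(-227661) = 2*(-281)/(-10) + 227661 = 2*(-281)*(-⅒) + 227661 = 281/5 + 227661 = 1138586/5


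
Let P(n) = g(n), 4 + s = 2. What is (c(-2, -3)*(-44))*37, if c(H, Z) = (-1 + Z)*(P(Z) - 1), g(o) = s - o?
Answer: 0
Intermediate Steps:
s = -2 (s = -4 + 2 = -2)
g(o) = -2 - o
P(n) = -2 - n
c(H, Z) = (-1 + Z)*(-3 - Z) (c(H, Z) = (-1 + Z)*((-2 - Z) - 1) = (-1 + Z)*(-3 - Z))
(c(-2, -3)*(-44))*37 = ((3 - 1*(-3)*(2 - 3))*(-44))*37 = ((3 - 1*(-3)*(-1))*(-44))*37 = ((3 - 3)*(-44))*37 = (0*(-44))*37 = 0*37 = 0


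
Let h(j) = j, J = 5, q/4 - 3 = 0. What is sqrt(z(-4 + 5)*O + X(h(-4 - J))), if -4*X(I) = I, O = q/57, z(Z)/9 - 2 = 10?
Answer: 3*sqrt(4009)/38 ≈ 4.9987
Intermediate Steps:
q = 12 (q = 12 + 4*0 = 12 + 0 = 12)
z(Z) = 108 (z(Z) = 18 + 9*10 = 18 + 90 = 108)
O = 4/19 (O = 12/57 = 12*(1/57) = 4/19 ≈ 0.21053)
X(I) = -I/4
sqrt(z(-4 + 5)*O + X(h(-4 - J))) = sqrt(108*(4/19) - (-4 - 1*5)/4) = sqrt(432/19 - (-4 - 5)/4) = sqrt(432/19 - 1/4*(-9)) = sqrt(432/19 + 9/4) = sqrt(1899/76) = 3*sqrt(4009)/38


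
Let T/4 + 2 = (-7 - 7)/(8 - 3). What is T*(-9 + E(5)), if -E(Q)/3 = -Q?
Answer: -576/5 ≈ -115.20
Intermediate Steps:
T = -96/5 (T = -8 + 4*((-7 - 7)/(8 - 3)) = -8 + 4*(-14/5) = -8 - 56/5 = -96/5 ≈ -19.200)
E(Q) = 3*Q (E(Q) = -(-3)*Q = 3*Q)
T*(-9 + E(5)) = -96*(-9 + 3*5)/5 = -96*(-9 + 15)/5 = -96/5*6 = -576/5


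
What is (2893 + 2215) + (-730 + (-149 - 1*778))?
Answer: 3451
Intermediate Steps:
(2893 + 2215) + (-730 + (-149 - 1*778)) = 5108 + (-730 + (-149 - 778)) = 5108 + (-730 - 927) = 5108 - 1657 = 3451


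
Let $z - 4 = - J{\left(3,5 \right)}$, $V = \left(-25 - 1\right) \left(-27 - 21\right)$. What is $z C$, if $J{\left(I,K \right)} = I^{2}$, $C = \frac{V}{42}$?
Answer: $- \frac{1040}{7} \approx -148.57$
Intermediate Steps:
$V = 1248$ ($V = \left(-26\right) \left(-48\right) = 1248$)
$C = \frac{208}{7}$ ($C = \frac{1248}{42} = 1248 \cdot \frac{1}{42} = \frac{208}{7} \approx 29.714$)
$z = -5$ ($z = 4 - 3^{2} = 4 - 9 = -5$)
$z C = \left(-5\right) \frac{208}{7} = - \frac{1040}{7}$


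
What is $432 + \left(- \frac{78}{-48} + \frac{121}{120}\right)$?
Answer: $\frac{13039}{30} \approx 434.63$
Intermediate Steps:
$432 + \left(- \frac{78}{-48} + \frac{121}{120}\right) = 432 + \left(\left(-78\right) \left(- \frac{1}{48}\right) + 121 \cdot \frac{1}{120}\right) = 432 + \left(\frac{13}{8} + \frac{121}{120}\right) = 432 + \frac{79}{30} = \frac{13039}{30}$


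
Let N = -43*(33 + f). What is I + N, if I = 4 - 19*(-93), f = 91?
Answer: -3561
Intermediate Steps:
N = -5332 (N = -43*(33 + 91) = -43*124 = -5332)
I = 1771 (I = 4 + 1767 = 1771)
I + N = 1771 - 5332 = -3561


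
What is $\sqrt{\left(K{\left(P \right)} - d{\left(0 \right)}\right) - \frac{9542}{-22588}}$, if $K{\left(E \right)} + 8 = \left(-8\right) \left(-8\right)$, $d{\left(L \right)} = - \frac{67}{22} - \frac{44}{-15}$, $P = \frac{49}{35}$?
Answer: $\frac{\sqrt{49081459016535}}{931755} \approx 7.5189$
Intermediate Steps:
$P = \frac{7}{5}$ ($P = 49 \cdot \frac{1}{35} = \frac{7}{5} \approx 1.4$)
$d{\left(L \right)} = - \frac{37}{330}$ ($d{\left(L \right)} = \left(-67\right) \frac{1}{22} - - \frac{44}{15} = - \frac{67}{22} + \frac{44}{15} = - \frac{37}{330}$)
$K{\left(E \right)} = 56$ ($K{\left(E \right)} = -8 - -64 = -8 + 64 = 56$)
$\sqrt{\left(K{\left(P \right)} - d{\left(0 \right)}\right) - \frac{9542}{-22588}} = \sqrt{\left(56 - - \frac{37}{330}\right) - \frac{9542}{-22588}} = \sqrt{\left(56 + \frac{37}{330}\right) - - \frac{4771}{11294}} = \sqrt{\frac{18517}{330} + \frac{4771}{11294}} = \sqrt{\frac{52676357}{931755}} = \frac{\sqrt{49081459016535}}{931755}$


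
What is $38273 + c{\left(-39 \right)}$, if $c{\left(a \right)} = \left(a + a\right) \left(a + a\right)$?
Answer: $44357$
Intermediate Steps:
$c{\left(a \right)} = 4 a^{2}$ ($c{\left(a \right)} = 2 a 2 a = 4 a^{2}$)
$38273 + c{\left(-39 \right)} = 38273 + 4 \left(-39\right)^{2} = 38273 + 4 \cdot 1521 = 38273 + 6084 = 44357$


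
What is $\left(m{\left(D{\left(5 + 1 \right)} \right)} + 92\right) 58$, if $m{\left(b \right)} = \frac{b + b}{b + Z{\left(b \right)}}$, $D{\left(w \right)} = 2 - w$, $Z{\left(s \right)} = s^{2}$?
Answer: $\frac{15892}{3} \approx 5297.3$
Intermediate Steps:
$m{\left(b \right)} = \frac{2 b}{b + b^{2}}$ ($m{\left(b \right)} = \frac{b + b}{b + b^{2}} = \frac{2 b}{b + b^{2}}$)
$\left(m{\left(D{\left(5 + 1 \right)} \right)} + 92\right) 58 = \left(\frac{2}{1 + \left(2 - \left(5 + 1\right)\right)} + 92\right) 58 = \left(\frac{2}{1 + \left(2 - 6\right)} + 92\right) 58 = \left(\frac{2}{1 - 4} + 92\right) 58 = \left(\frac{2}{-3} + 92\right) 58 = \left(2 \left(- \frac{1}{3}\right) + 92\right) 58 = \left(- \frac{2}{3} + 92\right) 58 = \frac{274}{3} \cdot 58 = \frac{15892}{3}$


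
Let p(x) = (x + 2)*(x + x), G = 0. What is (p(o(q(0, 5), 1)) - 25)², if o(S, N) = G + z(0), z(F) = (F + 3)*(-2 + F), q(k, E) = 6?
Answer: 529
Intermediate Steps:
z(F) = (-2 + F)*(3 + F) (z(F) = (3 + F)*(-2 + F) = (-2 + F)*(3 + F))
o(S, N) = -6 (o(S, N) = 0 + (-6 + 0 + 0²) = 0 + (-6 + 0 + 0) = 0 - 6 = -6)
p(x) = 2*x*(2 + x) (p(x) = (2 + x)*(2*x) = 2*x*(2 + x))
(p(o(q(0, 5), 1)) - 25)² = (2*(-6)*(2 - 6) - 25)² = (2*(-6)*(-4) - 25)² = (48 - 25)² = 23² = 529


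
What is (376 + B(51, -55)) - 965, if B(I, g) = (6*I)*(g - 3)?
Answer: -18337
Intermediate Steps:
B(I, g) = 6*I*(-3 + g) (B(I, g) = (6*I)*(-3 + g) = 6*I*(-3 + g))
(376 + B(51, -55)) - 965 = (376 + 6*51*(-3 - 55)) - 965 = (376 + 6*51*(-58)) - 965 = (376 - 17748) - 965 = -17372 - 965 = -18337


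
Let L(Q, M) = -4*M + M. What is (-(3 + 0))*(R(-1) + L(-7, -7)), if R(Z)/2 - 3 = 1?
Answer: -87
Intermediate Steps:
R(Z) = 8 (R(Z) = 6 + 2*1 = 6 + 2 = 8)
L(Q, M) = -3*M
(-(3 + 0))*(R(-1) + L(-7, -7)) = (-(3 + 0))*(8 - 3*(-7)) = (-1*3)*(8 + 21) = -3*29 = -87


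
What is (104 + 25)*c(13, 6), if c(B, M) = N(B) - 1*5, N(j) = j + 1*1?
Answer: 1161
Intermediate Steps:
N(j) = 1 + j (N(j) = j + 1 = 1 + j)
c(B, M) = -4 + B (c(B, M) = (1 + B) - 1*5 = (1 + B) - 5 = -4 + B)
(104 + 25)*c(13, 6) = (104 + 25)*(-4 + 13) = 129*9 = 1161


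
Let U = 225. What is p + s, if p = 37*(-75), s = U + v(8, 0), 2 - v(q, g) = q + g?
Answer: -2556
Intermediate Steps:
v(q, g) = 2 - g - q (v(q, g) = 2 - (q + g) = 2 - (g + q) = 2 + (-g - q) = 2 - g - q)
s = 219 (s = 225 + (2 - 1*0 - 1*8) = 225 + (2 + 0 - 8) = 225 - 6 = 219)
p = -2775
p + s = -2775 + 219 = -2556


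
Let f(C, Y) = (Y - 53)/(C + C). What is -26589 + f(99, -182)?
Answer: -5264857/198 ≈ -26590.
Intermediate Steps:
f(C, Y) = (-53 + Y)/(2*C) (f(C, Y) = (-53 + Y)/((2*C)) = (-53 + Y)*(1/(2*C)) = (-53 + Y)/(2*C))
-26589 + f(99, -182) = -26589 + (1/2)*(-53 - 182)/99 = -26589 + (1/2)*(1/99)*(-235) = -26589 - 235/198 = -5264857/198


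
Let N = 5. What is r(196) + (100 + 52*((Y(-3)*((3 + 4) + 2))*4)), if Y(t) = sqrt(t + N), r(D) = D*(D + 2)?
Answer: 38908 + 1872*sqrt(2) ≈ 41555.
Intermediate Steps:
r(D) = D*(2 + D)
Y(t) = sqrt(5 + t) (Y(t) = sqrt(t + 5) = sqrt(5 + t))
r(196) + (100 + 52*((Y(-3)*((3 + 4) + 2))*4)) = 196*(2 + 196) + (100 + 52*((sqrt(5 - 3)*((3 + 4) + 2))*4)) = 196*198 + (100 + 52*((sqrt(2)*(7 + 2))*4)) = 38808 + (100 + 52*((sqrt(2)*9)*4)) = 38808 + (100 + 52*((9*sqrt(2))*4)) = 38808 + (100 + 52*(36*sqrt(2))) = 38808 + (100 + 1872*sqrt(2)) = 38908 + 1872*sqrt(2)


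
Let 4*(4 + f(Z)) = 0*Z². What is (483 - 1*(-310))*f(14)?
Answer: -3172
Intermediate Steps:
f(Z) = -4 (f(Z) = -4 + (0*Z²)/4 = -4 + (¼)*0 = -4 + 0 = -4)
(483 - 1*(-310))*f(14) = (483 - 1*(-310))*(-4) = (483 + 310)*(-4) = 793*(-4) = -3172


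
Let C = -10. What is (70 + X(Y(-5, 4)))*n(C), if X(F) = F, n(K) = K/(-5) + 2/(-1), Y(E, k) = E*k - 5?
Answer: 0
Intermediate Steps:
Y(E, k) = -5 + E*k
n(K) = -2 - K/5 (n(K) = K*(-⅕) + 2*(-1) = -K/5 - 2 = -2 - K/5)
(70 + X(Y(-5, 4)))*n(C) = (70 + (-5 - 5*4))*(-2 - ⅕*(-10)) = (70 + (-5 - 20))*(-2 + 2) = (70 - 25)*0 = 45*0 = 0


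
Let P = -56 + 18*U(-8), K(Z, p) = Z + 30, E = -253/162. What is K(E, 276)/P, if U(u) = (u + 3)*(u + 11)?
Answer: -4607/52812 ≈ -0.087234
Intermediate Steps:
U(u) = (3 + u)*(11 + u)
E = -253/162 (E = -253*1/162 = -253/162 ≈ -1.5617)
K(Z, p) = 30 + Z
P = -326 (P = -56 + 18*(33 + (-8)² + 14*(-8)) = -56 + 18*(33 + 64 - 112) = -56 + 18*(-15) = -56 - 270 = -326)
K(E, 276)/P = (30 - 253/162)/(-326) = (4607/162)*(-1/326) = -4607/52812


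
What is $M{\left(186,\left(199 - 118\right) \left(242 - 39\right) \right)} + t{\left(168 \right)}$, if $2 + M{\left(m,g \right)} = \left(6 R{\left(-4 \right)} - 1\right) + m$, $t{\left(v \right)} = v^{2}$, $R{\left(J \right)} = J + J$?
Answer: $28359$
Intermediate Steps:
$R{\left(J \right)} = 2 J$
$M{\left(m,g \right)} = -51 + m$ ($M{\left(m,g \right)} = -2 + \left(\left(6 \cdot 2 \left(-4\right) - 1\right) + m\right) = -2 + \left(\left(6 \left(-8\right) - 1\right) + m\right) = -2 + \left(\left(-48 - 1\right) + m\right) = -2 + \left(-49 + m\right) = -51 + m$)
$M{\left(186,\left(199 - 118\right) \left(242 - 39\right) \right)} + t{\left(168 \right)} = \left(-51 + 186\right) + 168^{2} = 135 + 28224 = 28359$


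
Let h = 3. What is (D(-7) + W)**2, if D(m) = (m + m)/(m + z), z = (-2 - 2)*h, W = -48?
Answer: 806404/361 ≈ 2233.8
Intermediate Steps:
z = -12 (z = (-2 - 2)*3 = -4*3 = -12)
D(m) = 2*m/(-12 + m) (D(m) = (m + m)/(m - 12) = (2*m)/(-12 + m) = 2*m/(-12 + m))
(D(-7) + W)**2 = (2*(-7)/(-12 - 7) - 48)**2 = (2*(-7)/(-19) - 48)**2 = (2*(-7)*(-1/19) - 48)**2 = (14/19 - 48)**2 = (-898/19)**2 = 806404/361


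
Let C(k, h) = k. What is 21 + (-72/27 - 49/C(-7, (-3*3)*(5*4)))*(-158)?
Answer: -1991/3 ≈ -663.67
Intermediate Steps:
21 + (-72/27 - 49/C(-7, (-3*3)*(5*4)))*(-158) = 21 + (-72/27 - 49/(-7))*(-158) = 21 + (-72*1/27 - 49*(-⅐))*(-158) = 21 + (-8/3 + 7)*(-158) = 21 + (13/3)*(-158) = 21 - 2054/3 = -1991/3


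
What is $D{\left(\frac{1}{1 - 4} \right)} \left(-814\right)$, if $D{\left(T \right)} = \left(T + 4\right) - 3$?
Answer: $- \frac{1628}{3} \approx -542.67$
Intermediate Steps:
$D{\left(T \right)} = 1 + T$ ($D{\left(T \right)} = \left(4 + T\right) - 3 = 1 + T$)
$D{\left(\frac{1}{1 - 4} \right)} \left(-814\right) = \left(1 + \frac{1}{1 - 4}\right) \left(-814\right) = \left(1 + \frac{1}{-3}\right) \left(-814\right) = \left(1 - \frac{1}{3}\right) \left(-814\right) = \frac{2}{3} \left(-814\right) = - \frac{1628}{3}$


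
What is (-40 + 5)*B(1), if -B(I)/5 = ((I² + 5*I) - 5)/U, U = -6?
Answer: -175/6 ≈ -29.167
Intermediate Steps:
B(I) = -25/6 + 5*I²/6 + 25*I/6 (B(I) = -5*((I² + 5*I) - 5)/(-6) = -5*(-5 + I² + 5*I)*(-1)/6 = -5*(⅚ - 5*I/6 - I²/6) = -25/6 + 5*I²/6 + 25*I/6)
(-40 + 5)*B(1) = (-40 + 5)*(-25/6 + (⅚)*1² + (25/6)*1) = -35*(-25/6 + (⅚)*1 + 25/6) = -35*(-25/6 + ⅚ + 25/6) = -35*⅚ = -175/6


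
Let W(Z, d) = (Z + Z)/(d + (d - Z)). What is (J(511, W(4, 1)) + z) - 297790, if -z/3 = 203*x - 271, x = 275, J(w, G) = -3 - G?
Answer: -464451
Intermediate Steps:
W(Z, d) = 2*Z/(-Z + 2*d) (W(Z, d) = (2*Z)/(-Z + 2*d) = 2*Z/(-Z + 2*d))
z = -166662 (z = -3*(203*275 - 271) = -3*(55825 - 271) = -3*55554 = -166662)
(J(511, W(4, 1)) + z) - 297790 = ((-3 - 2*4/(-1*4 + 2*1)) - 166662) - 297790 = ((-3 - 2*4/(-4 + 2)) - 166662) - 297790 = ((-3 - 2*4/(-2)) - 166662) - 297790 = ((-3 - 2*4*(-1)/2) - 166662) - 297790 = ((-3 - 1*(-4)) - 166662) - 297790 = ((-3 + 4) - 166662) - 297790 = (1 - 166662) - 297790 = -166661 - 297790 = -464451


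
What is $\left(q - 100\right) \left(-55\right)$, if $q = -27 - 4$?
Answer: $7205$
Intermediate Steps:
$q = -31$
$\left(q - 100\right) \left(-55\right) = \left(-31 - 100\right) \left(-55\right) = \left(-131\right) \left(-55\right) = 7205$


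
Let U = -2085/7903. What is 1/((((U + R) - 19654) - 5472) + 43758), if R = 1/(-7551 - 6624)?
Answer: 2286225/42596340878 ≈ 5.3672e-5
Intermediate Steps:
U = -2085/7903 (U = -2085*1/7903 = -2085/7903 ≈ -0.26382)
R = -1/14175 (R = 1/(-14175) = -1/14175 ≈ -7.0547e-5)
1/((((U + R) - 19654) - 5472) + 43758) = 1/((((-2085/7903 - 1/14175) - 19654) - 5472) + 43758) = 1/(((-603322/2286225 - 19654) - 5472) + 43758) = 1/((-44934069472/2286225 - 5472) + 43758) = 1/(-57444292672/2286225 + 43758) = 1/(42596340878/2286225) = 2286225/42596340878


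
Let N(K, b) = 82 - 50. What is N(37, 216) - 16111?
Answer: -16079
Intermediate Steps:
N(K, b) = 32
N(37, 216) - 16111 = 32 - 16111 = -16079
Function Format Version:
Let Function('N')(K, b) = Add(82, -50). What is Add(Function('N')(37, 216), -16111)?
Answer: -16079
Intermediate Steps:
Function('N')(K, b) = 32
Add(Function('N')(37, 216), -16111) = Add(32, -16111) = -16079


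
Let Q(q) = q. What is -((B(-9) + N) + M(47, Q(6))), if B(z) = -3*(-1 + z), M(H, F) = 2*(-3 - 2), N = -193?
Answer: 173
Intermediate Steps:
M(H, F) = -10 (M(H, F) = 2*(-5) = -10)
B(z) = 3 - 3*z
-((B(-9) + N) + M(47, Q(6))) = -(((3 - 3*(-9)) - 193) - 10) = -(((3 + 27) - 193) - 10) = -((30 - 193) - 10) = -(-163 - 10) = -1*(-173) = 173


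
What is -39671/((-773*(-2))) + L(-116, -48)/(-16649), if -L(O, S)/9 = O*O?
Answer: -473255695/25739354 ≈ -18.386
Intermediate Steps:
L(O, S) = -9*O**2 (L(O, S) = -9*O*O = -9*O**2)
-39671/((-773*(-2))) + L(-116, -48)/(-16649) = -39671/((-773*(-2))) - 9*(-116)**2/(-16649) = -39671/1546 - 9*13456*(-1/16649) = -39671*1/1546 - 121104*(-1/16649) = -39671/1546 + 121104/16649 = -473255695/25739354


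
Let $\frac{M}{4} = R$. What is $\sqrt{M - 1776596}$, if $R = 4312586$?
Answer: $2 \sqrt{3868437} \approx 3933.7$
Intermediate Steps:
$M = 17250344$ ($M = 4 \cdot 4312586 = 17250344$)
$\sqrt{M - 1776596} = \sqrt{17250344 - 1776596} = \sqrt{15473748} = 2 \sqrt{3868437}$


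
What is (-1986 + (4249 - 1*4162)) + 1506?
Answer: -393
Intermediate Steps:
(-1986 + (4249 - 1*4162)) + 1506 = (-1986 + (4249 - 4162)) + 1506 = (-1986 + 87) + 1506 = -1899 + 1506 = -393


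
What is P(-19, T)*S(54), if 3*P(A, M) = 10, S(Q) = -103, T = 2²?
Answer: -1030/3 ≈ -343.33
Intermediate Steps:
T = 4
P(A, M) = 10/3 (P(A, M) = (⅓)*10 = 10/3)
P(-19, T)*S(54) = (10/3)*(-103) = -1030/3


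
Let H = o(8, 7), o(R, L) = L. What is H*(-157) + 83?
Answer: -1016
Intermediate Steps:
H = 7
H*(-157) + 83 = 7*(-157) + 83 = -1099 + 83 = -1016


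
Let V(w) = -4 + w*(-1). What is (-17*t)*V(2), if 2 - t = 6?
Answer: -408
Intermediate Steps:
t = -4 (t = 2 - 1*6 = 2 - 6 = -4)
V(w) = -4 - w
(-17*t)*V(2) = (-17*(-4))*(-4 - 1*2) = 68*(-4 - 2) = 68*(-6) = -408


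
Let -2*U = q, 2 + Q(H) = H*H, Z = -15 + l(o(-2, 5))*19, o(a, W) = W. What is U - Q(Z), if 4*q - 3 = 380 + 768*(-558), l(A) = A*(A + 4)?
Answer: -5216623/8 ≈ -6.5208e+5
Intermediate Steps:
l(A) = A*(4 + A)
q = -428161/4 (q = ¾ + (380 + 768*(-558))/4 = ¾ + (380 - 428544)/4 = ¾ + (¼)*(-428164) = ¾ - 107041 = -428161/4 ≈ -1.0704e+5)
Z = 840 (Z = -15 + (5*(4 + 5))*19 = -15 + (5*9)*19 = -15 + 45*19 = -15 + 855 = 840)
Q(H) = -2 + H² (Q(H) = -2 + H*H = -2 + H²)
U = 428161/8 (U = -½*(-428161/4) = 428161/8 ≈ 53520.)
U - Q(Z) = 428161/8 - (-2 + 840²) = 428161/8 - (-2 + 705600) = 428161/8 - 1*705598 = 428161/8 - 705598 = -5216623/8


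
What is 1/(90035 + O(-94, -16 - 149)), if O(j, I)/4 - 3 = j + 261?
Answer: 1/90715 ≈ 1.1024e-5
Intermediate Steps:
O(j, I) = 1056 + 4*j (O(j, I) = 12 + 4*(j + 261) = 12 + 4*(261 + j) = 12 + (1044 + 4*j) = 1056 + 4*j)
1/(90035 + O(-94, -16 - 149)) = 1/(90035 + (1056 + 4*(-94))) = 1/(90035 + (1056 - 376)) = 1/(90035 + 680) = 1/90715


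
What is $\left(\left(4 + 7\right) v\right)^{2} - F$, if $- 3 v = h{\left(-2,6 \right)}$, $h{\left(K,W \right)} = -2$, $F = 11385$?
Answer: $- \frac{101981}{9} \approx -11331.0$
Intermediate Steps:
$v = \frac{2}{3}$ ($v = \left(- \frac{1}{3}\right) \left(-2\right) = \frac{2}{3} \approx 0.66667$)
$\left(\left(4 + 7\right) v\right)^{2} - F = \left(\left(4 + 7\right) \frac{2}{3}\right)^{2} - 11385 = \left(11 \cdot \frac{2}{3}\right)^{2} - 11385 = \left(\frac{22}{3}\right)^{2} - 11385 = \frac{484}{9} - 11385 = - \frac{101981}{9}$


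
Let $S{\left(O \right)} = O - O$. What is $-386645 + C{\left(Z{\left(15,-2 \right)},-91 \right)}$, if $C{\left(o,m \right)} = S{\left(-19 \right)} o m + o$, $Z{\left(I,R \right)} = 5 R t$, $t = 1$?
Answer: $-386655$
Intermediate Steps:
$S{\left(O \right)} = 0$
$Z{\left(I,R \right)} = 5 R$ ($Z{\left(I,R \right)} = 5 R 1 = 5 R$)
$C{\left(o,m \right)} = o$ ($C{\left(o,m \right)} = 0 o m + o = 0 m + o = 0 + o = o$)
$-386645 + C{\left(Z{\left(15,-2 \right)},-91 \right)} = -386645 + 5 \left(-2\right) = -386645 - 10 = -386655$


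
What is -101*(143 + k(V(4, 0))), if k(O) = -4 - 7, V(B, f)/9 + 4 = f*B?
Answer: -13332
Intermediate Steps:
V(B, f) = -36 + 9*B*f (V(B, f) = -36 + 9*(f*B) = -36 + 9*(B*f) = -36 + 9*B*f)
k(O) = -11
-101*(143 + k(V(4, 0))) = -101*(143 - 11) = -101*132 = -13332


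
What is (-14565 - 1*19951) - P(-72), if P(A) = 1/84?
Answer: -2899345/84 ≈ -34516.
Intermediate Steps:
P(A) = 1/84
(-14565 - 1*19951) - P(-72) = (-14565 - 1*19951) - 1*1/84 = (-14565 - 19951) - 1/84 = -34516 - 1/84 = -2899345/84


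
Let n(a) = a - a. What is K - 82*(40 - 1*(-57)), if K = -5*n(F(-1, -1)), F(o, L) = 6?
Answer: -7954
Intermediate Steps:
n(a) = 0
K = 0 (K = -5*0 = 0)
K - 82*(40 - 1*(-57)) = 0 - 82*(40 - 1*(-57)) = 0 - 82*(40 + 57) = 0 - 82*97 = 0 - 7954 = -7954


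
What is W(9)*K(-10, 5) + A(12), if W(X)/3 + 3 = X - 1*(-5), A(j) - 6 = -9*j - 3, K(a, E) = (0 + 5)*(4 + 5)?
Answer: 1380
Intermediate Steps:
K(a, E) = 45 (K(a, E) = 5*9 = 45)
A(j) = 3 - 9*j (A(j) = 6 + (-9*j - 3) = 6 + (-3 - 9*j) = 3 - 9*j)
W(X) = 6 + 3*X (W(X) = -9 + 3*(X - 1*(-5)) = -9 + 3*(X + 5) = -9 + 3*(5 + X) = -9 + (15 + 3*X) = 6 + 3*X)
W(9)*K(-10, 5) + A(12) = (6 + 3*9)*45 + (3 - 9*12) = (6 + 27)*45 + (3 - 108) = 33*45 - 105 = 1485 - 105 = 1380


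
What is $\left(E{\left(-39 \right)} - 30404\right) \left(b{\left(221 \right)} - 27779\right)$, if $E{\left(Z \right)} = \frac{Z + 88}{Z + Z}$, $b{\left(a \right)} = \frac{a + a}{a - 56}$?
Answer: $\frac{10869084618173}{12870} \approx 8.4453 \cdot 10^{8}$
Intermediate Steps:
$b{\left(a \right)} = \frac{2 a}{-56 + a}$
$E{\left(Z \right)} = \frac{88 + Z}{2 Z}$
$\left(E{\left(-39 \right)} - 30404\right) \left(b{\left(221 \right)} - 27779\right) = \left(\frac{88 - 39}{2 \left(-39\right)} - 30404\right) \left(2 \cdot 221 \frac{1}{-56 + 221} - 27779\right) = \left(\frac{1}{2} \left(- \frac{1}{39}\right) 49 - 30404\right) \left(2 \cdot 221 \cdot \frac{1}{165} - 27779\right) = \left(- \frac{49}{78} - 30404\right) \left(2 \cdot 221 \cdot \frac{1}{165} - 27779\right) = - \frac{2371561 \left(\frac{442}{165} - 27779\right)}{78} = \left(- \frac{2371561}{78}\right) \left(- \frac{4583093}{165}\right) = \frac{10869084618173}{12870}$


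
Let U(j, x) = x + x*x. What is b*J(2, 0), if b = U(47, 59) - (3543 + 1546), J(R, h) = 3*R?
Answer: -9294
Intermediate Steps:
U(j, x) = x + x**2
b = -1549 (b = 59*(1 + 59) - (3543 + 1546) = 59*60 - 1*5089 = 3540 - 5089 = -1549)
b*J(2, 0) = -4647*2 = -1549*6 = -9294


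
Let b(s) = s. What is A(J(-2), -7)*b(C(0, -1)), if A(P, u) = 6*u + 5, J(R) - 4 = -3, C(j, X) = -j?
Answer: 0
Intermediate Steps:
J(R) = 1 (J(R) = 4 - 3 = 1)
A(P, u) = 5 + 6*u
A(J(-2), -7)*b(C(0, -1)) = (5 + 6*(-7))*(-1*0) = (5 - 42)*0 = -37*0 = 0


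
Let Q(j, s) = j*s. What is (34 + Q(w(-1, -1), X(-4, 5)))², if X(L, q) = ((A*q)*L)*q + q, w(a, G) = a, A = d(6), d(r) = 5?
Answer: 279841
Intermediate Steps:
A = 5
X(L, q) = q + 5*L*q² (X(L, q) = ((5*q)*L)*q + q = (5*L*q)*q + q = 5*L*q² + q = q + 5*L*q²)
(34 + Q(w(-1, -1), X(-4, 5)))² = (34 - 5*(1 + 5*(-4)*5))² = (34 - 5*(1 - 100))² = (34 - 5*(-99))² = (34 - 1*(-495))² = (34 + 495)² = 529² = 279841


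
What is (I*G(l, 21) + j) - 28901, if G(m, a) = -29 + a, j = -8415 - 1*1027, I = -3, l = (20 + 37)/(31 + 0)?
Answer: -38319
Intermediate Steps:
l = 57/31 ≈ 1.8387
j = -9442 (j = -8415 - 1027 = -9442)
(I*G(l, 21) + j) - 28901 = (-3*(-29 + 21) - 9442) - 28901 = (-3*(-8) - 9442) - 28901 = (24 - 9442) - 28901 = -9418 - 28901 = -38319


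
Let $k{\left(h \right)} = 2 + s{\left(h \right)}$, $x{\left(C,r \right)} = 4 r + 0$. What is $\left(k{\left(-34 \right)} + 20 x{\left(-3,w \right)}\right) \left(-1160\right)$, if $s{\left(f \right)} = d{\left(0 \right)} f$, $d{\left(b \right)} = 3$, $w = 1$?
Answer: $23200$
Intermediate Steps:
$x{\left(C,r \right)} = 4 r$
$s{\left(f \right)} = 3 f$
$k{\left(h \right)} = 2 + 3 h$
$\left(k{\left(-34 \right)} + 20 x{\left(-3,w \right)}\right) \left(-1160\right) = \left(\left(2 + 3 \left(-34\right)\right) + 20 \cdot 4 \cdot 1\right) \left(-1160\right) = \left(\left(2 - 102\right) + 20 \cdot 4\right) \left(-1160\right) = \left(-100 + 80\right) \left(-1160\right) = \left(-20\right) \left(-1160\right) = 23200$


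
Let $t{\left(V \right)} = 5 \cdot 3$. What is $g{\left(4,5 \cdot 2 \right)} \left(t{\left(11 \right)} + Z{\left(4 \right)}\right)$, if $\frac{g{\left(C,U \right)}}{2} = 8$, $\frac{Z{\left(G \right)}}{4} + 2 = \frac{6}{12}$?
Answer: $144$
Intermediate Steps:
$Z{\left(G \right)} = -6$ ($Z{\left(G \right)} = -8 + 4 \cdot \frac{6}{12} = -8 + 4 \cdot 6 \cdot \frac{1}{12} = -8 + 4 \cdot \frac{1}{2} = -8 + 2 = -6$)
$g{\left(C,U \right)} = 16$ ($g{\left(C,U \right)} = 2 \cdot 8 = 16$)
$t{\left(V \right)} = 15$
$g{\left(4,5 \cdot 2 \right)} \left(t{\left(11 \right)} + Z{\left(4 \right)}\right) = 16 \left(15 - 6\right) = 16 \cdot 9 = 144$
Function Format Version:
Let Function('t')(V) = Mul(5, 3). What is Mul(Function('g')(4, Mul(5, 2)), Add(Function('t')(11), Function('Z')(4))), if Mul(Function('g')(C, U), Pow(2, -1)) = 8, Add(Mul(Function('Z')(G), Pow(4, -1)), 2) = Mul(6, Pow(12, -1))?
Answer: 144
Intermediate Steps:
Function('Z')(G) = -6 (Function('Z')(G) = Add(-8, Mul(4, Mul(6, Pow(12, -1)))) = Add(-8, Mul(4, Mul(6, Rational(1, 12)))) = Add(-8, Mul(4, Rational(1, 2))) = Add(-8, 2) = -6)
Function('g')(C, U) = 16 (Function('g')(C, U) = Mul(2, 8) = 16)
Function('t')(V) = 15
Mul(Function('g')(4, Mul(5, 2)), Add(Function('t')(11), Function('Z')(4))) = Mul(16, Add(15, -6)) = Mul(16, 9) = 144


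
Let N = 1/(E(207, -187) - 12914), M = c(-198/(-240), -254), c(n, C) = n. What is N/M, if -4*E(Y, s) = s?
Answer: -160/1698477 ≈ -9.4202e-5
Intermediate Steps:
E(Y, s) = -s/4
M = 33/40 (M = -198/(-240) = -198*(-1/240) = 33/40 ≈ 0.82500)
N = -4/51469 (N = 1/(-1/4*(-187) - 12914) = 1/(187/4 - 12914) = 1/(-51469/4) = -4/51469 ≈ -7.7717e-5)
N/M = -4/(51469*33/40) = -4/51469*40/33 = -160/1698477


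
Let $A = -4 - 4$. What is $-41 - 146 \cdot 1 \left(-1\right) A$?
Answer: $-1209$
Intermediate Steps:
$A = -8$ ($A = -4 - 4 = -8$)
$-41 - 146 \cdot 1 \left(-1\right) A = -41 - 146 \cdot 1 \left(-1\right) \left(-8\right) = -41 - 146 \left(\left(-1\right) \left(-8\right)\right) = -41 - 1168 = -1209$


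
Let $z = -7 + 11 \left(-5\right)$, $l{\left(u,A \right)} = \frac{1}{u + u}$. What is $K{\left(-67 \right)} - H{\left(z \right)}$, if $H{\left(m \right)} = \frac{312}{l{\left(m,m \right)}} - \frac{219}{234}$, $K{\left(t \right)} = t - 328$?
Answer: $\frac{2986927}{78} \approx 38294.0$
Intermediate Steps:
$K{\left(t \right)} = -328 + t$ ($K{\left(t \right)} = t - 328 = -328 + t$)
$l{\left(u,A \right)} = \frac{1}{2 u}$
$z = -62$ ($z = -7 - 55 = -62$)
$H{\left(m \right)} = - \frac{73}{78} + 624 m$ ($H{\left(m \right)} = \frac{312}{\frac{1}{2} \frac{1}{m}} - \frac{219}{234} = 312 \cdot 2 m - \frac{73}{78} = 624 m - \frac{73}{78} = - \frac{73}{78} + 624 m$)
$K{\left(-67 \right)} - H{\left(z \right)} = \left(-328 - 67\right) - \left(- \frac{73}{78} + 624 \left(-62\right)\right) = -395 - \left(- \frac{73}{78} - 38688\right) = -395 - - \frac{3017737}{78} = -395 + \frac{3017737}{78} = \frac{2986927}{78}$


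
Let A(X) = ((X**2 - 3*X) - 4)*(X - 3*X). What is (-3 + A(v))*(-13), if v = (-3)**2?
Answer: 11739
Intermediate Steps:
v = 9
A(X) = -2*X*(-4 + X**2 - 3*X) (A(X) = (-4 + X**2 - 3*X)*(-2*X) = -2*X*(-4 + X**2 - 3*X))
(-3 + A(v))*(-13) = (-3 + 2*9*(4 - 1*9**2 + 3*9))*(-13) = (-3 + 2*9*(4 - 1*81 + 27))*(-13) = (-3 + 2*9*(4 - 81 + 27))*(-13) = (-3 + 2*9*(-50))*(-13) = (-3 - 900)*(-13) = -903*(-13) = 11739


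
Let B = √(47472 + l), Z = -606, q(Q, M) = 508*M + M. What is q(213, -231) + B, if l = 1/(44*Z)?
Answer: -117579 + √8437778851062/13332 ≈ -1.1736e+5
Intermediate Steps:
q(Q, M) = 509*M
l = -1/26664 (l = 1/(44*(-606)) = 1/(-26664) = -1/26664 ≈ -3.7504e-5)
B = √8437778851062/13332 (B = √(47472 - 1/26664) = √(1265793407/26664) = √8437778851062/13332 ≈ 217.88)
q(213, -231) + B = 509*(-231) + √8437778851062/13332 = -117579 + √8437778851062/13332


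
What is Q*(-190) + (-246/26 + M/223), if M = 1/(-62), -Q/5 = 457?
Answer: 78031552089/179738 ≈ 4.3414e+5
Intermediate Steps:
Q = -2285 (Q = -5*457 = -2285)
M = -1/62 ≈ -0.016129
Q*(-190) + (-246/26 + M/223) = -2285*(-190) + (-246/26 - 1/62/223) = 434150 + (-246*1/26 - 1/62*1/223) = 434150 + (-123/13 - 1/13826) = 434150 - 1700611/179738 = 78031552089/179738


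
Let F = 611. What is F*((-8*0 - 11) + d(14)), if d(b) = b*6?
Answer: 44603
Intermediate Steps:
d(b) = 6*b
F*((-8*0 - 11) + d(14)) = 611*((-8*0 - 11) + 6*14) = 611*((0 - 11) + 84) = 611*(-11 + 84) = 611*73 = 44603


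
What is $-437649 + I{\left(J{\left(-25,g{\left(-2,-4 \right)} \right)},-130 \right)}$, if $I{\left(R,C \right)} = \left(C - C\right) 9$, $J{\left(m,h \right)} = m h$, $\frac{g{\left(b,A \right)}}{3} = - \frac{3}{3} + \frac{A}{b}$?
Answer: $-437649$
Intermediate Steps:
$g{\left(b,A \right)} = -3 + \frac{3 A}{b}$ ($g{\left(b,A \right)} = 3 \left(- \frac{3}{3} + \frac{A}{b}\right) = 3 \left(\left(-3\right) \frac{1}{3} + \frac{A}{b}\right) = 3 \left(-1 + \frac{A}{b}\right) = -3 + \frac{3 A}{b}$)
$J{\left(m,h \right)} = h m$
$I{\left(R,C \right)} = 0$ ($I{\left(R,C \right)} = 0 \cdot 9 = 0$)
$-437649 + I{\left(J{\left(-25,g{\left(-2,-4 \right)} \right)},-130 \right)} = -437649 + 0 = -437649$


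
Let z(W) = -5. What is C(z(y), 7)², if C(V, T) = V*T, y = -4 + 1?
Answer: 1225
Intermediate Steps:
y = -3
C(V, T) = T*V
C(z(y), 7)² = (7*(-5))² = (-35)² = 1225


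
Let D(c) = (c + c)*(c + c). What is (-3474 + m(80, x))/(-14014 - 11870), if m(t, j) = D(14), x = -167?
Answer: 1345/12942 ≈ 0.10393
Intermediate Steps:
D(c) = 4*c² (D(c) = (2*c)*(2*c) = 4*c²)
m(t, j) = 784 (m(t, j) = 4*14² = 4*196 = 784)
(-3474 + m(80, x))/(-14014 - 11870) = (-3474 + 784)/(-14014 - 11870) = -2690/(-25884) = -2690*(-1/25884) = 1345/12942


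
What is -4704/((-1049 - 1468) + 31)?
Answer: 2352/1243 ≈ 1.8922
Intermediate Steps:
-4704/((-1049 - 1468) + 31) = -4704/(-2517 + 31) = -4704/(-2486) = -4704*(-1/2486) = 2352/1243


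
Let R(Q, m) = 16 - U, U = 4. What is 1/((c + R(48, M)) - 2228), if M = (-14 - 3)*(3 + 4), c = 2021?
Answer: -1/195 ≈ -0.0051282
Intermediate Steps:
M = -119 (M = -17*7 = -119)
R(Q, m) = 12 (R(Q, m) = 16 - 1*4 = 16 - 4 = 12)
1/((c + R(48, M)) - 2228) = 1/((2021 + 12) - 2228) = 1/(2033 - 2228) = 1/(-195) = -1/195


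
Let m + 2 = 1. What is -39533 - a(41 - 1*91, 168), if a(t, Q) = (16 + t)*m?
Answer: -39567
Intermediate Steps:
m = -1 (m = -2 + 1 = -1)
a(t, Q) = -16 - t (a(t, Q) = (16 + t)*(-1) = -16 - t)
-39533 - a(41 - 1*91, 168) = -39533 - (-16 - (41 - 1*91)) = -39533 - (-16 - (41 - 91)) = -39533 - (-16 - 1*(-50)) = -39533 - (-16 + 50) = -39533 - 1*34 = -39533 - 34 = -39567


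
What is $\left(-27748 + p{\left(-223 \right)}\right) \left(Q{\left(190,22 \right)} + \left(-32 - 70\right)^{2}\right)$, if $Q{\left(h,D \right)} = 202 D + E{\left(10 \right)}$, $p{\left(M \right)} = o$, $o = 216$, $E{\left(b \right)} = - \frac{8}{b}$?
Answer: $- \frac{2043865552}{5} \approx -4.0877 \cdot 10^{8}$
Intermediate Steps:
$E{\left(b \right)} = - \frac{8}{b}$
$p{\left(M \right)} = 216$
$Q{\left(h,D \right)} = - \frac{4}{5} + 202 D$ ($Q{\left(h,D \right)} = 202 D - \frac{8}{10} = 202 D - \frac{4}{5} = - \frac{4}{5} + 202 D$)
$\left(-27748 + p{\left(-223 \right)}\right) \left(Q{\left(190,22 \right)} + \left(-32 - 70\right)^{2}\right) = \left(-27748 + 216\right) \left(\left(- \frac{4}{5} + 202 \cdot 22\right) + \left(-32 - 70\right)^{2}\right) = - 27532 \left(\left(- \frac{4}{5} + 4444\right) + \left(-102\right)^{2}\right) = - 27532 \left(\frac{22216}{5} + 10404\right) = \left(-27532\right) \frac{74236}{5} = - \frac{2043865552}{5}$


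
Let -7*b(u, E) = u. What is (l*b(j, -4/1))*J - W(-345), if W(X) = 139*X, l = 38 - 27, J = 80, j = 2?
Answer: 333925/7 ≈ 47704.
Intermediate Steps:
b(u, E) = -u/7
l = 11
(l*b(j, -4/1))*J - W(-345) = (11*(-1/7*2))*80 - 139*(-345) = (11*(-2/7))*80 - 1*(-47955) = -22/7*80 + 47955 = -1760/7 + 47955 = 333925/7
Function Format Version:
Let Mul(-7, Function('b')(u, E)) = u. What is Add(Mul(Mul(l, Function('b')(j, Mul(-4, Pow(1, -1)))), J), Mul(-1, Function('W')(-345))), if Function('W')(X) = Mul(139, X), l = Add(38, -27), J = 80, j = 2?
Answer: Rational(333925, 7) ≈ 47704.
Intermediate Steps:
Function('b')(u, E) = Mul(Rational(-1, 7), u)
l = 11
Add(Mul(Mul(l, Function('b')(j, Mul(-4, Pow(1, -1)))), J), Mul(-1, Function('W')(-345))) = Add(Mul(Mul(11, Mul(Rational(-1, 7), 2)), 80), Mul(-1, Mul(139, -345))) = Add(Mul(Mul(11, Rational(-2, 7)), 80), Mul(-1, -47955)) = Add(Mul(Rational(-22, 7), 80), 47955) = Add(Rational(-1760, 7), 47955) = Rational(333925, 7)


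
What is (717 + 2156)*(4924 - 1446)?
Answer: 9992294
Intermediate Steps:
(717 + 2156)*(4924 - 1446) = 2873*3478 = 9992294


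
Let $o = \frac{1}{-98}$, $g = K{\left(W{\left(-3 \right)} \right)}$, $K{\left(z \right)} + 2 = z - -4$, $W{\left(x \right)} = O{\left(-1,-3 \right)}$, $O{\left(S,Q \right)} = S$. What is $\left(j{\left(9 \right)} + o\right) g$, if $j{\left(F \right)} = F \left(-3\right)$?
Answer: $- \frac{2647}{98} \approx -27.01$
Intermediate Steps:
$W{\left(x \right)} = -1$
$K{\left(z \right)} = 2 + z$ ($K{\left(z \right)} = -2 + \left(z - -4\right) = -2 + \left(z + 4\right) = -2 + \left(4 + z\right) = 2 + z$)
$g = 1$ ($g = 2 - 1 = 1$)
$o = - \frac{1}{98} \approx -0.010204$
$j{\left(F \right)} = - 3 F$
$\left(j{\left(9 \right)} + o\right) g = \left(\left(-3\right) 9 - \frac{1}{98}\right) 1 = \left(-27 - \frac{1}{98}\right) 1 = \left(- \frac{2647}{98}\right) 1 = - \frac{2647}{98}$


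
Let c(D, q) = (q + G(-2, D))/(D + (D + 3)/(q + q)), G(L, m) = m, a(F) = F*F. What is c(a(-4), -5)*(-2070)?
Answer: -75900/47 ≈ -1614.9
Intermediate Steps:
a(F) = F**2
c(D, q) = (D + q)/(D + (3 + D)/(2*q)) (c(D, q) = (q + D)/(D + (D + 3)/(q + q)) = (D + q)/(D + (3 + D)/((2*q))) = (D + q)/(D + (3 + D)*(1/(2*q))) = (D + q)/(D + (3 + D)/(2*q)))
c(a(-4), -5)*(-2070) = (2*(-5)*((-4)**2 - 5)/(3 + (-4)**2 + 2*(-4)**2*(-5)))*(-2070) = (2*(-5)*(16 - 5)/(3 + 16 + 2*16*(-5)))*(-2070) = (2*(-5)*11/(3 + 16 - 160))*(-2070) = (2*(-5)*11/(-141))*(-2070) = (2*(-5)*(-1/141)*11)*(-2070) = (110/141)*(-2070) = -75900/47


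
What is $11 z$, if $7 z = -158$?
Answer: $- \frac{1738}{7} \approx -248.29$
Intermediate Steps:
$z = - \frac{158}{7}$ ($z = \frac{1}{7} \left(-158\right) = - \frac{158}{7} \approx -22.571$)
$11 z = 11 \left(- \frac{158}{7}\right) = - \frac{1738}{7}$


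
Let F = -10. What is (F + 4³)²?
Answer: 2916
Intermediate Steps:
(F + 4³)² = (-10 + 4³)² = (-10 + 64)² = 54² = 2916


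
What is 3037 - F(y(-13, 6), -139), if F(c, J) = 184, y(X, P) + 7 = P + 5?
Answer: 2853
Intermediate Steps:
y(X, P) = -2 + P (y(X, P) = -7 + (P + 5) = -7 + (5 + P) = -2 + P)
3037 - F(y(-13, 6), -139) = 3037 - 1*184 = 3037 - 184 = 2853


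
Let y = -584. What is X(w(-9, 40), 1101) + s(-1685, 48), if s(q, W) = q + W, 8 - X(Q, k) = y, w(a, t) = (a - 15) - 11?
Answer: -1045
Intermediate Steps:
w(a, t) = -26 + a (w(a, t) = (-15 + a) - 11 = -26 + a)
X(Q, k) = 592 (X(Q, k) = 8 - 1*(-584) = 8 + 584 = 592)
s(q, W) = W + q
X(w(-9, 40), 1101) + s(-1685, 48) = 592 + (48 - 1685) = 592 - 1637 = -1045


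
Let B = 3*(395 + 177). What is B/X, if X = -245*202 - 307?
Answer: -52/1509 ≈ -0.034460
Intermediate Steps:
B = 1716 (B = 3*572 = 1716)
X = -49797 (X = -49490 - 307 = -49797)
B/X = 1716/(-49797) = 1716*(-1/49797) = -52/1509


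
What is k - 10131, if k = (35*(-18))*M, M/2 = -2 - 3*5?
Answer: 11289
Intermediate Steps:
M = -34 (M = 2*(-2 - 3*5) = 2*(-2 - 15) = 2*(-17) = -34)
k = 21420 (k = (35*(-18))*(-34) = -630*(-34) = 21420)
k - 10131 = 21420 - 10131 = 11289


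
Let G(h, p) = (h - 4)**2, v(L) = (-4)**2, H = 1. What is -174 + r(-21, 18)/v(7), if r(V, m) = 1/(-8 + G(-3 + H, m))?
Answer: -77951/448 ≈ -174.00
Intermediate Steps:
v(L) = 16
G(h, p) = (-4 + h)**2
r(V, m) = 1/28 (r(V, m) = 1/(-8 + (-4 + (-3 + 1))**2) = 1/(-8 + (-4 - 2)**2) = 1/(-8 + (-6)**2) = 1/(-8 + 36) = 1/28)
-174 + r(-21, 18)/v(7) = -174 + (1/28)/16 = -174 + (1/28)*(1/16) = -174 + 1/448 = -77951/448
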